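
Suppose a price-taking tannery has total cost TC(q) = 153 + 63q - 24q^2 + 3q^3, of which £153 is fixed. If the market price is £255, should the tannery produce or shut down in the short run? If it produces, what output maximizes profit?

Strip out fixed cost: VC = 63q - 24q^2 + 3q^3. Then AVC = 63 - 24q + 3q^2 and MC = 63 - 48q + 9q^2.
The AVC parabola has its vertex at q = 24/6 = 4, where AVC = 63 - 24·4 + 3·4^2 = £15.
Since P = £255 ≥ min AVC = £15, price covers variable cost and the firm should produce.
P = MC gives -192 - 48q + 9q^2 = 0, with roots -8/3 and 8. Take the larger (rising MC): q* = 8.
Check: AVC at q = 8 is £63 ≤ P, so revenue covers variable cost.
Profit = P·q − TC = 255·8 − 657 = £1383.

Produce at q = 8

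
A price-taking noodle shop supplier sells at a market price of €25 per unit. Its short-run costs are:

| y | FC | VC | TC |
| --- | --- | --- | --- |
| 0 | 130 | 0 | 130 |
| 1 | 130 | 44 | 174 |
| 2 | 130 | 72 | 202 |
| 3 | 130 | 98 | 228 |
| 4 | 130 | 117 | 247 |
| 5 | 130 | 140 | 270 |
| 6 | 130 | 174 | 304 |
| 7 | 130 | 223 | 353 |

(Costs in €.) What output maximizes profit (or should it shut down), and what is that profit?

y = 0 (shut down); profit = -€130

Tabulate TR − TC: y=0: -130; y=1: -149; y=2: -152; y=3: -153; y=4: -147; y=5: -145; y=6: -154; y=7: -178.
Profit is highest at y = 0. Equivalently, the lowest AVC in the table is 140/5 ≈ €28 at y = 5, and P = €25 falls below it — price never covers variable cost, so the firm shuts down and loses only its fixed cost.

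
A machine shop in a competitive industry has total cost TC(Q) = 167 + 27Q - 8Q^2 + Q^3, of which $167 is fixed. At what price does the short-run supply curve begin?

The shutdown price is the minimum of AVC. VC = 27Q - 8Q^2 + Q^3, so AVC = 27 - 8Q + Q^2.
At the minimum of AVC, MC = AVC. MC = 27 - 16Q + 3Q^2; setting MC = AVC gives 2Q^2 - 8Q = 0, so Q = 4. min AVC = 11.
The firm shuts down for any P below $11.

$11 per unit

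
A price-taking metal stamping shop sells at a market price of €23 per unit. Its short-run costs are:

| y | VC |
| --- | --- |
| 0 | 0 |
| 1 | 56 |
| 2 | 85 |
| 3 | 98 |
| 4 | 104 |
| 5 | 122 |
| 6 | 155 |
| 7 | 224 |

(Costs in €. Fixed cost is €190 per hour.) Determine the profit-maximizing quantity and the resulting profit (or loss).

Compute π = P·y − TC at each output: y=0: -190; y=1: -223; y=2: -229; y=3: -219; y=4: -202; y=5: -197; y=6: -207; y=7: -253.
Profit is highest at y = 0. Equivalently, the lowest AVC in the table is 122/5 ≈ €24.40 at y = 5, and P = €23 falls below it — price never covers variable cost, so the firm shuts down and loses only its fixed cost.

y = 0 (shut down); profit = -€190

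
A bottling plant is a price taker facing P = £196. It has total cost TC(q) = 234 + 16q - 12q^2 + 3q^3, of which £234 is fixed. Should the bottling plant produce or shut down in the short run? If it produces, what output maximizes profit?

Variable cost is VC = 16q - 12q^2 + 3q^3, so AVC = VC/q = 16 - 12q + 3q^2 and MC = dTC/dq = 16 - 24q + 9q^2.
The AVC parabola has its vertex at q = 12/6 = 2, where AVC = 16 - 12·2 + 3·2^2 = £4.
Since P = £196 ≥ min AVC = £4, price covers variable cost and the firm should produce.
P = MC gives -180 - 24q + 9q^2 = 0, with roots -10/3 and 6. Take the larger (rising MC): q* = 6.
Check: AVC at q = 6 is £52 ≤ P, so revenue covers variable cost.
Profit = P·q − TC = 196·6 − 546 = £630.

Produce at q = 6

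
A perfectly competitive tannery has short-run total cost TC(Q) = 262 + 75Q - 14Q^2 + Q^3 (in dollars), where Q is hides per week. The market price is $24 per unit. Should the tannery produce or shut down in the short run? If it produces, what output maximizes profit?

Shut down

Variable cost is VC = 75Q - 14Q^2 + Q^3, so AVC = VC/Q = 75 - 14Q + Q^2 and MC = dTC/dQ = 75 - 28Q + 3Q^2.
The AVC parabola has its vertex at Q = 14/2 = 7, where AVC = 75 - 14·7 + 7^2 = $26.
With P < min AVC ($24 < $26), every unit sold adds to the loss.
Shutting down limits the loss to fixed cost, $262.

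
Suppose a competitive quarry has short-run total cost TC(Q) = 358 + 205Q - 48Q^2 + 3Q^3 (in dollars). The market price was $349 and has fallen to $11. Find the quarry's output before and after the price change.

Output falls from 12 to 0 (the firm shuts down)

MC = 205 - 96Q + 9Q^2; the shutdown threshold is min AVC = $13 (at Q = 8).
At P = $349 ≥ min AVC, set P = MC on the rising branch: Q = 12.
At P = $11 < min AVC = $13, price no longer covers variable cost at any output, so the firm shuts down: Q = 0.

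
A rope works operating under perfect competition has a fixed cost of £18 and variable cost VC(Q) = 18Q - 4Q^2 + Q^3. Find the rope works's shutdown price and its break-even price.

Shutdown price = min AVC. AVC = 18 - 4Q + Q^2, with vertex at Q = 2 and minimum £14.
ATC = 18/Q + 18 - 4Q + Q^2. Setting dATC/dQ = −18/Q^2 − 4 + 2Q = 0 gives Q = 3 (since 2·3^3 − 4·3^2 = 18).
min ATC = 18/3 + 18 − 4·3 + 3^2 = £21. That is the break-even price.
Between these two prices the firm operates at a loss; above £21 it earns a profit.

Shutdown price = £14; break-even price = £21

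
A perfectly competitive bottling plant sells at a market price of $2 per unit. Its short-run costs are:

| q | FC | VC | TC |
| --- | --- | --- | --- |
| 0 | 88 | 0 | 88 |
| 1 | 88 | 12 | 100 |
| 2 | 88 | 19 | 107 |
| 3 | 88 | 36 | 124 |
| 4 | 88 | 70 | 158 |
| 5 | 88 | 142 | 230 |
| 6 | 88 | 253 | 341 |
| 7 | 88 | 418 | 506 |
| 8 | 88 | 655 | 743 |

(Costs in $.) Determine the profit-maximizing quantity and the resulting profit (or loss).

Compute π = P·q − TC at each output: q=0: -88; q=1: -98; q=2: -103; q=3: -118; q=4: -150; q=5: -220; q=6: -329; q=7: -492; q=8: -727.
Profit is highest at q = 0. Equivalently, the lowest AVC in the table is 19/2 ≈ $9.50 at q = 2, and P = $2 falls below it — price never covers variable cost, so the firm shuts down and loses only its fixed cost.

q = 0 (shut down); profit = -$88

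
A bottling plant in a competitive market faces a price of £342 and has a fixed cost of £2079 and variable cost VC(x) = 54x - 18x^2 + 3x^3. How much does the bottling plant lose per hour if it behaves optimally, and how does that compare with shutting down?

Profit = -£159 at x = 8

AVC = 54 - 18x + 3x^2 has its minimum £27 at x = 3; price £342 clears that bar, so the firm operates.
With MC = 54 - 36x + 9x^2, P = MC on the upward-sloping part at x* = 8.
TR = 342·8 = 2736. TC = 2079 + 816 = 2895. Profit = 2736 − 2895 = -£159.
That loss of £159 beats the £2079 the firm would lose by shutting down; producing recovers £1920 of fixed cost.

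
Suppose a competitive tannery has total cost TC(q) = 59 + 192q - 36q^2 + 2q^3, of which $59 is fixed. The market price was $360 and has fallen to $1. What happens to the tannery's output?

MC = 192 - 72q + 6q^2; the shutdown threshold is min AVC = $30 (at q = 9).
With P = $360 above the shutdown price, P = MC gives q = 14.
At P = $1 < min AVC = $30, price no longer covers variable cost at any output, so the firm shuts down: q = 0.

Output falls from 14 to 0 (the firm shuts down)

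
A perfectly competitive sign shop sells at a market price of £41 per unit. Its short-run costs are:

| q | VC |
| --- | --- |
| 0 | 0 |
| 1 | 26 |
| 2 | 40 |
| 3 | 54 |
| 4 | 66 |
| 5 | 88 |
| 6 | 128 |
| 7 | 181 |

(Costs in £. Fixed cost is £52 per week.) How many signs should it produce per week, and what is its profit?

q = 6; profit = £66

Compute π = P·q − TC at each output: q=0: -52; q=1: -37; q=2: -10; q=3: 17; q=4: 46; q=5: 65; q=6: 66; q=7: 54.
Profit is maximized at q = 6. AVC there is 128/6 = £21.33 ≤ P, so producing beats shutting down (which would give -£52).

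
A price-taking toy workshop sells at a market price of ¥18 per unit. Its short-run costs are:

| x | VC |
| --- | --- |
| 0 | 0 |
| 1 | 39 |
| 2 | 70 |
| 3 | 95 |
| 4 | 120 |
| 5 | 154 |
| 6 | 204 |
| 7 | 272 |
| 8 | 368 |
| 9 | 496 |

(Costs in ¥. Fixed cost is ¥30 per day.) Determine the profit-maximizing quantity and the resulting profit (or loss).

x = 0 (shut down); profit = -¥30

Compute π = P·x − TC at each output: x=0: -30; x=1: -51; x=2: -64; x=3: -71; x=4: -78; x=5: -94; x=6: -126; x=7: -176; x=8: -254; x=9: -364.
Profit is highest at x = 0. Equivalently, the lowest AVC in the table is 120/4 ≈ ¥30 at x = 4, and P = ¥18 falls below it — price never covers variable cost, so the firm shuts down and loses only its fixed cost.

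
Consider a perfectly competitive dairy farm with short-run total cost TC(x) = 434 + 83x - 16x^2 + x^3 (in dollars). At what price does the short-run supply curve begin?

Short-run supply begins at min AVC. From VC = 83x - 16x^2 + x^3, AVC = 83 - 16x + x^2.
dAVC/dx = -16 + 2x = 0 gives x = 8. min AVC = 83 - 16·8 + 8^2 = 19.
For P < $19 the firm produces nothing.

$19 per unit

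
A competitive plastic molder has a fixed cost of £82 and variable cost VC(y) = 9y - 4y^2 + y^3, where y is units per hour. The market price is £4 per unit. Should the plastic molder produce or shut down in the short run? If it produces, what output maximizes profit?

Strip out fixed cost: VC = 9y - 4y^2 + y^3. Then AVC = 9 - 4y + y^2 and MC = 9 - 8y + 3y^2.
AVC hits its minimum where MC = AVC, at y = 2, giving min AVC = 9 - 4·2 + 2^2 = £5.
P = £4 lies below min AVC = £5; no output level covers variable cost.
The firm minimizes its loss by shutting down and losing only its fixed cost of £82.

Shut down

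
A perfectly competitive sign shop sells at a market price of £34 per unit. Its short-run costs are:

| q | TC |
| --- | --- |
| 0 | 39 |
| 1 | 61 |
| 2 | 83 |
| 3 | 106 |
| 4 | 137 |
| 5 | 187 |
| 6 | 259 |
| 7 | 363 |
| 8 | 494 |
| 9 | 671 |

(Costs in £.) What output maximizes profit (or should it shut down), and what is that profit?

q = 4; profit = -£1

Profit at each row (π = 34q − TC): q=0: -39; q=1: -27; q=2: -15; q=3: -4; q=4: -1; q=5: -17; q=6: -55; q=7: -125; q=8: -222; q=9: -365.
Profit is maximized at q = 4. AVC there is 98/4 = £24.50 ≤ P, so producing beats shutting down (which would give -£39).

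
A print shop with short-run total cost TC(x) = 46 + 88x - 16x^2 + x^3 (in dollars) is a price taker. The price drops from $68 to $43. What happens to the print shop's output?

AVC = 88 - 16x + x^2, minimized at x = 8 where min AVC = $24. MC = 88 - 32x + 3x^2.
With P = $68 above the shutdown price, P = MC gives x = 10.
At P = $43 ≥ min AVC, set P = MC: x = 9. The firm stays open but cuts output.

Output falls from 10 to 9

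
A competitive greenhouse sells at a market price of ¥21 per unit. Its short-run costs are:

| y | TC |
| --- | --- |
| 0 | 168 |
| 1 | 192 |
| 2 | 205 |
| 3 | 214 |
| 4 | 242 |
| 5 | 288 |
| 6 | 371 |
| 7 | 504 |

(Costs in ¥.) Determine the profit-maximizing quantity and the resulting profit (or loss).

y = 3; profit = -¥151

Compute π = P·y − TC at each output: y=0: -168; y=1: -171; y=2: -163; y=3: -151; y=4: -158; y=5: -183; y=6: -245; y=7: -357.
Profit is maximized at y = 3. AVC there is 46/3 = ¥15.33 ≤ P, so producing beats shutting down (which would give -¥168).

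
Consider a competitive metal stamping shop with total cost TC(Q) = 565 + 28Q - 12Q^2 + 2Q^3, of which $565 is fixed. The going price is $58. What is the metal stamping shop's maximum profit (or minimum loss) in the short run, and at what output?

AVC = 28 - 12Q + 2Q^2; min AVC = $10 at Q = 3. Since P = $58 ≥ min AVC, the firm produces.
With MC = 28 - 24Q + 6Q^2, P = MC on the upward-sloping part at Q* = 5.
TR = 58·5 = 290. TC = 565 + 90 = 655. Profit = 290 − 655 = -$365.
By producing, the firm covers all variable cost plus $200 of fixed cost; shutting down would lose the full $565.

Profit = -$365 at Q = 5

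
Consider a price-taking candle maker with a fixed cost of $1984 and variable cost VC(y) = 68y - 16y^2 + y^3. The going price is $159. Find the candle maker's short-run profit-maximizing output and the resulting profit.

AVC = 68 - 16y + y^2 has its minimum $4 at y = 8; price $159 clears that bar, so the firm operates.
MC = 68 - 32y + 3y^2. Setting P = MC and taking the root on the rising branch gives y* = 13.
TR = 159·13 = 2067. TC = 1984 + 377 = 2361. Profit = 2067 − 2361 = -$294.
Shutting down would mean losing the fixed cost of $1984, so operating at a loss of $294 is better by $1690.

Profit = -$294 at y = 13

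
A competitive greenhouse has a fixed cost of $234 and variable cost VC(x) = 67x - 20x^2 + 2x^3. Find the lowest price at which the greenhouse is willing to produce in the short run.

$17 per unit

The shutdown price is the minimum of AVC. VC = 67x - 20x^2 + 2x^3, so AVC = 67 - 20x + 2x^2.
At the minimum of AVC, MC = AVC. MC = 67 - 40x + 6x^2; setting MC = AVC gives 4x^2 - 20x = 0, so x = 5. min AVC = 17.
So the shutdown price is $17.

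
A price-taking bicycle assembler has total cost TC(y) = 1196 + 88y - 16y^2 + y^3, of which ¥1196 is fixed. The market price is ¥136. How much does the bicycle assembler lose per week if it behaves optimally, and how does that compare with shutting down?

AVC = 88 - 16y + y^2; min AVC = ¥24 at y = 8. Since P = ¥136 ≥ min AVC, the firm produces.
MC = 88 - 32y + 3y^2. Setting P = MC and taking the root on the rising branch gives y* = 12.
TR = 136·12 = 1632. TC = 1196 + 480 = 1676. Profit = 1632 − 1676 = -¥44.
That loss of ¥44 beats the ¥1196 the firm would lose by shutting down; producing recovers ¥1152 of fixed cost.

Profit = -¥44 at y = 12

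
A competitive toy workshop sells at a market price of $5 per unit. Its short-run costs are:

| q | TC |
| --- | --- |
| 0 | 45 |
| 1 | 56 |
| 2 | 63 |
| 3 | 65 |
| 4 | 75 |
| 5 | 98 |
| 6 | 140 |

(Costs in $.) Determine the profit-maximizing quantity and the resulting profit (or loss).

Tabulate TR − TC: q=0: -45; q=1: -51; q=2: -53; q=3: -50; q=4: -55; q=5: -73; q=6: -110.
Profit is highest at q = 0. Equivalently, the lowest AVC in the table is 20/3 ≈ $6.67 at q = 3, and P = $5 falls below it — price never covers variable cost, so the firm shuts down and loses only its fixed cost.

q = 0 (shut down); profit = -$45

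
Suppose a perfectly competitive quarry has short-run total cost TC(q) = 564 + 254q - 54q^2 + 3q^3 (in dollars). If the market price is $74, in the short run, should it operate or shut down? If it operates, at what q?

Produce at q = 10

Strip out fixed cost: VC = 254q - 54q^2 + 3q^3. Then AVC = 254 - 54q + 3q^2 and MC = 254 - 108q + 9q^2.
AVC is minimized where dAVC/dq = -54 + 6q = 0, at q = 9; min AVC = 254 - 54·9 + 3·9^2 = $11.
P = $74 exceeds min AVC = $11, so the firm stays open.
P = MC gives 180 - 108q + 9q^2 = 0, with roots 2 and 10. Take the larger (rising MC): q* = 10.
Check: AVC at q = 10 is $14 ≤ P, so revenue covers variable cost.
Profit = P·q − TC = 74·10 − 704 = $36.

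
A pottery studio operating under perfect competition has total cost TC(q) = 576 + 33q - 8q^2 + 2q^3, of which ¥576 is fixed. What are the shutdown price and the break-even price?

Shutdown price = min AVC. AVC = 33 - 8q + 2q^2, with vertex at q = 2 and minimum ¥25.
ATC = 576/q + 33 - 8q + 2q^2. Setting dATC/dq = −576/q^2 − 8 + 4q = 0 gives q = 6 (since 4·6^3 − 8·6^2 = 576).
min ATC = 576/6 + 33 − 8·6 + 2·6^2 = ¥153. That is the break-even price.
For ¥25 ≤ P < ¥153 the firm produces at a loss; below ¥25 it shuts down.

Shutdown price = ¥25; break-even price = ¥153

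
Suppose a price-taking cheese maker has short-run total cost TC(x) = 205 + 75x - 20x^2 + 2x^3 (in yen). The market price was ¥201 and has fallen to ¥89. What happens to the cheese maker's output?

AVC = 75 - 20x + 2x^2, minimized at x = 5 where min AVC = ¥25. MC = 75 - 40x + 6x^2.
At P = ¥201 ≥ min AVC, set P = MC on the rising branch: x = 9.
At P = ¥89 ≥ min AVC, set P = MC: x = 7. The firm stays open but cuts output.

Output falls from 9 to 7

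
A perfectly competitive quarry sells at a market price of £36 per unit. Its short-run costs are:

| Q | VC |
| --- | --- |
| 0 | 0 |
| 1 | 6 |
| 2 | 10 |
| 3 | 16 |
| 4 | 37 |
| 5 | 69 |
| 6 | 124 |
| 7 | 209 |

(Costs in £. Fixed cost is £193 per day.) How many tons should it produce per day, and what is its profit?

Q = 5; profit = -£82

Compute π = P·Q − TC at each output: Q=0: -193; Q=1: -163; Q=2: -131; Q=3: -101; Q=4: -86; Q=5: -82; Q=6: -101; Q=7: -150.
Profit is maximized at Q = 5. AVC there is 69/5 = £13.80 ≤ P, so producing beats shutting down (which would give -£193).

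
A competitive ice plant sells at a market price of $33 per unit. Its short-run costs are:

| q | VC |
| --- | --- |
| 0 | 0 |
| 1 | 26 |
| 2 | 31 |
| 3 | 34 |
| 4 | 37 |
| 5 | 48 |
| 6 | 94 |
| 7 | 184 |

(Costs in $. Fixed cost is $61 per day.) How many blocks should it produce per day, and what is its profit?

Profit at each row (π = 33q − TC): q=0: -61; q=1: -54; q=2: -26; q=3: 4; q=4: 34; q=5: 56; q=6: 43; q=7: -14.
Profit is maximized at q = 5. AVC there is 48/5 = $9.60 ≤ P, so producing beats shutting down (which would give -$61).

q = 5; profit = $56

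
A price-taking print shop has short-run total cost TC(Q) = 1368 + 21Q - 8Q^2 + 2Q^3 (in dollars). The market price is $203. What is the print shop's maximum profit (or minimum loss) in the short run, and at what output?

AVC = 21 - 8Q + 2Q^2; min AVC = $13 at Q = 2. Since P = $203 ≥ min AVC, the firm produces.
With MC = 21 - 16Q + 6Q^2, P = MC on the upward-sloping part at Q* = 7.
TR = 203·7 = 1421. TC = 1368 + 441 = 1809. Profit = 1421 − 1809 = -$388.
That loss of $388 beats the $1368 the firm would lose by shutting down; producing recovers $980 of fixed cost.

Profit = -$388 at Q = 7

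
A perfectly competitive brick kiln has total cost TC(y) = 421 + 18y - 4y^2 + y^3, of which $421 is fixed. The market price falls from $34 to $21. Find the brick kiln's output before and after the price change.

Output falls from 4 to 3

MC = 18 - 8y + 3y^2; the shutdown threshold is min AVC = $14 (at y = 2).
With P = $34 above the shutdown price, P = MC gives y = 4.
At P = $21 ≥ min AVC, set P = MC: y = 3. The firm stays open but cuts output.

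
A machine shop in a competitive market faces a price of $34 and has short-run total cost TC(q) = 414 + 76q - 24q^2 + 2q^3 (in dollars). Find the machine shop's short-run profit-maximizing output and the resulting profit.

Profit = -$218 at q = 7

AVC = 76 - 24q + 2q^2 has its minimum $4 at q = 6; price $34 clears that bar, so the firm operates.
MC = 76 - 48q + 6q^2. Setting P = MC and taking the root on the rising branch gives q* = 7.
TR = 34·7 = 238. TC = 414 + 42 = 456. Profit = 238 − 456 = -$218.
By producing, the firm covers all variable cost plus $196 of fixed cost; shutting down would lose the full $414.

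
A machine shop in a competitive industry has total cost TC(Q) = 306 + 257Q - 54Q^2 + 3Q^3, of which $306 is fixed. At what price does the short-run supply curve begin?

The firm shuts down when price falls below the minimum of average variable cost. AVC = VC/Q = 257 - 54Q + 3Q^2.
dAVC/dQ = -54 + 6Q = 0 gives Q = 9. min AVC = 257 - 54·9 + 3·9^2 = 14.
The firm shuts down for any P below $14.

$14 per unit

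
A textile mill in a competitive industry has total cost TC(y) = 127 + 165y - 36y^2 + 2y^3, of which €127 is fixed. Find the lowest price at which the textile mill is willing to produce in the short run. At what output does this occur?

The firm shuts down when price falls below the minimum of average variable cost. AVC = VC/y = 165 - 36y + 2y^2.
At the minimum of AVC, MC = AVC. MC = 165 - 72y + 6y^2; setting MC = AVC gives 4y^2 - 36y = 0, so y = 9. min AVC = 3.
So the shutdown price is €3.

€3 per unit, at y = 9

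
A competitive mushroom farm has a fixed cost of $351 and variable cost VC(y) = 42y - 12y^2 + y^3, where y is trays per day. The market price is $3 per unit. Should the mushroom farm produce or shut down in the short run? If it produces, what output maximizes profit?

Variable cost is VC = 42y - 12y^2 + y^3, so AVC = VC/y = 42 - 12y + y^2 and MC = dTC/dy = 42 - 24y + 3y^2.
AVC is minimized where dAVC/dy = -12 + 2y = 0, at y = 6; min AVC = 42 - 12·6 + 6^2 = $6.
P = $3 lies below min AVC = $6; no output level covers variable cost.
Shutting down limits the loss to fixed cost, $351.

Shut down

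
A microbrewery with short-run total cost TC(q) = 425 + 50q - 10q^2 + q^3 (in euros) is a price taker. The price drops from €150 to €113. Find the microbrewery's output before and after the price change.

Output falls from 10 to 9

MC = 50 - 20q + 3q^2; the shutdown threshold is min AVC = €25 (at q = 5).
At P = €150 ≥ min AVC, set P = MC on the rising branch: q = 10.
At P = €113 ≥ min AVC, set P = MC: q = 9. The firm stays open but cuts output.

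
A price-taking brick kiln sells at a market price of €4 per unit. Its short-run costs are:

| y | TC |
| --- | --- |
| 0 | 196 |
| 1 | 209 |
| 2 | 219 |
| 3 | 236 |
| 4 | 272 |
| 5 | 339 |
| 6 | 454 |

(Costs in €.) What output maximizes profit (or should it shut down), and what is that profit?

Profit at each row (π = 4y − TC): y=0: -196; y=1: -205; y=2: -211; y=3: -224; y=4: -256; y=5: -319; y=6: -430.
Profit is highest at y = 0. Equivalently, the lowest AVC in the table is 23/2 ≈ €11.50 at y = 2, and P = €4 falls below it — price never covers variable cost, so the firm shuts down and loses only its fixed cost.

y = 0 (shut down); profit = -€196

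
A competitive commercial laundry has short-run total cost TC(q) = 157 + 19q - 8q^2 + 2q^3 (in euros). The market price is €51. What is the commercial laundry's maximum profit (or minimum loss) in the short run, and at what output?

Profit = -€29 at q = 4

AVC = 19 - 8q + 2q^2 has its minimum €11 at q = 2; price €51 clears that bar, so the firm operates.
With MC = 19 - 16q + 6q^2, P = MC on the upward-sloping part at q* = 4.
TR = 51·4 = 204. TC = 157 + 76 = 233. Profit = 204 − 233 = -€29.
That loss of €29 beats the €157 the firm would lose by shutting down; producing recovers €128 of fixed cost.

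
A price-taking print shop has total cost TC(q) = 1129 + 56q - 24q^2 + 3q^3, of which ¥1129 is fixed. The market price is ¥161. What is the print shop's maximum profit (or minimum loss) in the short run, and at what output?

Profit = -¥247 at q = 7

AVC = 56 - 24q + 3q^2; min AVC = ¥8 at q = 4. Since P = ¥161 ≥ min AVC, the firm produces.
MC = 56 - 48q + 9q^2. Setting P = MC and taking the root on the rising branch gives q* = 7.
TR = 161·7 = 1127. TC = 1129 + 245 = 1374. Profit = 1127 − 1374 = -¥247.
That loss of ¥247 beats the ¥1129 the firm would lose by shutting down; producing recovers ¥882 of fixed cost.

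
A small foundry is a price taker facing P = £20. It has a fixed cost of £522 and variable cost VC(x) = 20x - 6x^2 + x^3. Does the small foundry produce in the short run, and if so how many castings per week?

Variable cost is VC = 20x - 6x^2 + x^3, so AVC = VC/x = 20 - 6x + x^2 and MC = dTC/dx = 20 - 12x + 3x^2.
The AVC parabola has its vertex at x = 6/2 = 3, where AVC = 20 - 6·3 + 3^2 = £11.
Since P = £20 ≥ min AVC = £11, price covers variable cost and the firm should produce.
Solving P = MC: -12x + 3x^2 = 0 ⇒ x = 0 or 4. On the upward-sloping branch, x* = 4.
Check: AVC at x = 4 is £12 ≤ P, so revenue covers variable cost.
Profit = P·x − TC = 20·4 − 570 = -£490, a loss, but smaller than the £522 fixed cost the firm would lose by shutting down.

Produce at x = 4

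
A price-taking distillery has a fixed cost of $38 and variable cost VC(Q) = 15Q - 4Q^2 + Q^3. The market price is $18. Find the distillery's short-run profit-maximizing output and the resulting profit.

Profit = -$20 at Q = 3

AVC = 15 - 4Q + Q^2 has its minimum $11 at Q = 2; price $18 clears that bar, so the firm operates.
MC = 15 - 8Q + 3Q^2. Setting P = MC and taking the root on the rising branch gives Q* = 3.
TR = 18·3 = 54. TC = 38 + 36 = 74. Profit = 54 − 74 = -$20.
By producing, the firm covers all variable cost plus $18 of fixed cost; shutting down would lose the full $38.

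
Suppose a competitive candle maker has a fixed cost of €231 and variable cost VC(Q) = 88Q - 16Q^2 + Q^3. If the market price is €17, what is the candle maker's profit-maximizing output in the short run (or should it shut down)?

Shut down

Variable cost is VC = 88Q - 16Q^2 + Q^3, so AVC = VC/Q = 88 - 16Q + Q^2 and MC = dTC/dQ = 88 - 32Q + 3Q^2.
AVC is minimized where dAVC/dQ = -16 + 2Q = 0, at Q = 8; min AVC = 88 - 16·8 + 8^2 = €24.
Since P = €17 < min AVC = €24, price fails to cover variable cost at any output.
Shutting down limits the loss to fixed cost, €231.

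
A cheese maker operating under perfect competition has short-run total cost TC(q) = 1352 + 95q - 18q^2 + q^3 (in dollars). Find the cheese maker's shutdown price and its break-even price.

Shutdown price = $14; break-even price = $134

AVC = 95 - 18q + q^2; minimized at q = 9, giving min AVC = $14. That is the shutdown price.
ATC = 1352/q + 95 - 18q + q^2. Setting dATC/dq = −1352/q^2 − 18 + 2q = 0 gives q = 13 (since 2·13^3 − 18·13^2 = 1352).
min ATC = 1352/13 + 95 − 18·13 + 13^2 = $134. That is the break-even price.
Between these two prices the firm operates at a loss; above $134 it earns a profit.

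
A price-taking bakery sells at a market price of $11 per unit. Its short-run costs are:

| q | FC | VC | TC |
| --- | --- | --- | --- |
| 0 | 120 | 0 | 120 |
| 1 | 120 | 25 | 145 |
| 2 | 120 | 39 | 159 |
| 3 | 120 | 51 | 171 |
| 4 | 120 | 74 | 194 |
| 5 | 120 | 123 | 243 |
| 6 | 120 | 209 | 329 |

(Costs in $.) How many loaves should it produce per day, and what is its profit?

q = 0 (shut down); profit = -$120

Tabulate TR − TC: q=0: -120; q=1: -134; q=2: -137; q=3: -138; q=4: -150; q=5: -188; q=6: -263.
Profit is highest at q = 0. Equivalently, the lowest AVC in the table is 51/3 ≈ $17 at q = 3, and P = $11 falls below it — price never covers variable cost, so the firm shuts down and loses only its fixed cost.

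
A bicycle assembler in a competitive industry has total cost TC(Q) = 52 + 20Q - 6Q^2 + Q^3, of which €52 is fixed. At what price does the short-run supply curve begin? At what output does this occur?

The shutdown price is the minimum of AVC. VC = 20Q - 6Q^2 + Q^3, so AVC = 20 - 6Q + Q^2.
At the minimum of AVC, MC = AVC. MC = 20 - 12Q + 3Q^2; setting MC = AVC gives 2Q^2 - 6Q = 0, so Q = 3. min AVC = 11.
The firm shuts down for any P below €11.

€11 per unit, at Q = 3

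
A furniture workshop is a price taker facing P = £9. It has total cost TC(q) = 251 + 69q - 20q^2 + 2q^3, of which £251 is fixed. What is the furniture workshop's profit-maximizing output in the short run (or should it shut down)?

Strip out fixed cost: VC = 69q - 20q^2 + 2q^3. Then AVC = 69 - 20q + 2q^2 and MC = 69 - 40q + 6q^2.
The AVC parabola has its vertex at q = 20/4 = 5, where AVC = 69 - 20·5 + 2·5^2 = £19.
With P < min AVC (£9 < £19), every unit sold adds to the loss.
Best response: produce nothing and absorb the £251 fixed cost.

Shut down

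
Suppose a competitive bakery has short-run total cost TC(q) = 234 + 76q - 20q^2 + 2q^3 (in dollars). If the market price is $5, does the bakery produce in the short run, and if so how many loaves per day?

Variable cost is VC = 76q - 20q^2 + 2q^3, so AVC = VC/q = 76 - 20q + 2q^2 and MC = dTC/dq = 76 - 40q + 6q^2.
The AVC parabola has its vertex at q = 20/4 = 5, where AVC = 76 - 20·5 + 2·5^2 = $26.
Since P = $5 < min AVC = $26, price fails to cover variable cost at any output.
Shutting down limits the loss to fixed cost, $234.

Shut down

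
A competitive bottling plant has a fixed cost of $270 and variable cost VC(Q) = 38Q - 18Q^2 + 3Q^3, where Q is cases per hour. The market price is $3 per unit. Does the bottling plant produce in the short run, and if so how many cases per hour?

From TC, MC = TC'(Q) = 38 - 36Q + 9Q^2 and AVC = VC/Q = 38 - 18Q + 3Q^2.
AVC is minimized where dAVC/dQ = -18 + 6Q = 0, at Q = 3; min AVC = 38 - 18·3 + 3·3^2 = $11.
Since P = $3 < min AVC = $11, price fails to cover variable cost at any output.
Best response: produce nothing and absorb the $270 fixed cost.

Shut down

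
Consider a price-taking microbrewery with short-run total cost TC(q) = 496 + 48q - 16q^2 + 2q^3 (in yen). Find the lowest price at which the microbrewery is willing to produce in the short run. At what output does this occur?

¥16 per unit, at q = 4

The shutdown price is the minimum of AVC. VC = 48q - 16q^2 + 2q^3, so AVC = 48 - 16q + 2q^2.
At the minimum of AVC, MC = AVC. MC = 48 - 32q + 6q^2; setting MC = AVC gives 4q^2 - 16q = 0, so q = 4. min AVC = 16.
The firm shuts down for any P below ¥16.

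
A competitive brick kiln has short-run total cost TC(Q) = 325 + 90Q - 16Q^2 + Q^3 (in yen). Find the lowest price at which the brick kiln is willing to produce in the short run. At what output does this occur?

¥26 per unit, at Q = 8

The firm shuts down when price falls below the minimum of average variable cost. AVC = VC/Q = 90 - 16Q + Q^2.
dAVC/dQ = -16 + 2Q = 0 gives Q = 8. min AVC = 90 - 16·8 + 8^2 = 26.
For P < ¥26 the firm produces nothing.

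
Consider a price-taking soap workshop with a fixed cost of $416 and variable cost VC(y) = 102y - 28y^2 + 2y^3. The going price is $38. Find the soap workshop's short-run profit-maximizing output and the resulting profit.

AVC = 102 - 28y + 2y^2; min AVC = $4 at y = 7. Since P = $38 ≥ min AVC, the firm produces.
With MC = 102 - 56y + 6y^2, P = MC on the upward-sloping part at y* = 8.
TR = 38·8 = 304. TC = 416 + 48 = 464. Profit = 304 − 464 = -$160.
That loss of $160 beats the $416 the firm would lose by shutting down; producing recovers $256 of fixed cost.

Profit = -$160 at y = 8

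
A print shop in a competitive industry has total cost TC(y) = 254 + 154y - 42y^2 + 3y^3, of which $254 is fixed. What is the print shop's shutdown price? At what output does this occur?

$7 per unit, at y = 7

Short-run supply begins at min AVC. From VC = 154y - 42y^2 + 3y^3, AVC = 154 - 42y + 3y^2.
dAVC/dy = -42 + 6y = 0 gives y = 7. min AVC = 154 - 42·7 + 3·7^2 = 7.
So the shutdown price is $7.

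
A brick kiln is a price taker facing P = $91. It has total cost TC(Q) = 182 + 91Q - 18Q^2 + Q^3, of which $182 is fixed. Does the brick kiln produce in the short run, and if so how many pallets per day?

Produce at Q = 12

Strip out fixed cost: VC = 91Q - 18Q^2 + Q^3. Then AVC = 91 - 18Q + Q^2 and MC = 91 - 36Q + 3Q^2.
AVC hits its minimum where MC = AVC, at Q = 9, giving min AVC = 91 - 18·9 + 9^2 = $10.
Because $91 ≥ $10, revenue can cover variable cost; the firm operates.
P = MC gives -36Q + 3Q^2 = 0, with roots 0 and 12. Take the larger (rising MC): Q* = 12.
Check: AVC at Q = 12 is $19 ≤ P, so revenue covers variable cost.
Profit = P·Q − TC = 91·12 − 410 = $682.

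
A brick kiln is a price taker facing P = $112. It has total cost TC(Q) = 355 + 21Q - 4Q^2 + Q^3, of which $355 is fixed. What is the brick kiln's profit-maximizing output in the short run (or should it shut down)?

Produce at Q = 7

From TC, MC = TC'(Q) = 21 - 8Q + 3Q^2 and AVC = VC/Q = 21 - 4Q + Q^2.
AVC hits its minimum where MC = AVC, at Q = 2, giving min AVC = 21 - 4·2 + 2^2 = $17.
Since P = $112 ≥ min AVC = $17, price covers variable cost and the firm should produce.
Solving P = MC: -91 - 8Q + 3Q^2 = 0 ⇒ Q = -13/3 or 7. On the upward-sloping branch, Q* = 7.
Check: AVC at Q = 7 is $42 ≤ P, so revenue covers variable cost.
Profit = P·Q − TC = 112·7 − 649 = $135.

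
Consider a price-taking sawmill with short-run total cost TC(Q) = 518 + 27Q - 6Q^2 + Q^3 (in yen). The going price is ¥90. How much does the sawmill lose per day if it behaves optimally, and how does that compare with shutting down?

AVC = 27 - 6Q + Q^2 has its minimum ¥18 at Q = 3; price ¥90 clears that bar, so the firm operates.
With MC = 27 - 12Q + 3Q^2, P = MC on the upward-sloping part at Q* = 7.
TR = 90·7 = 630. TC = 518 + 238 = 756. Profit = 630 − 756 = -¥126.
Shutting down would mean losing the fixed cost of ¥518, so operating at a loss of ¥126 is better by ¥392.

Profit = -¥126 at Q = 7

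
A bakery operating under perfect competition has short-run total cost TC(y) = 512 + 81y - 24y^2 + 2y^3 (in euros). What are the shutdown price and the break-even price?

AVC = 81 - 24y + 2y^2; minimized at y = 6, giving min AVC = €9. That is the shutdown price.
ATC = 512/y + 81 - 24y + 2y^2. Setting dATC/dy = −512/y^2 − 24 + 4y = 0 gives y = 8 (since 4·8^3 − 24·8^2 = 512).
min ATC = 512/8 + 81 − 24·8 + 2·8^2 = €81. That is the break-even price.
For €9 ≤ P < €81 the firm produces at a loss; below €9 it shuts down.

Shutdown price = €9; break-even price = €81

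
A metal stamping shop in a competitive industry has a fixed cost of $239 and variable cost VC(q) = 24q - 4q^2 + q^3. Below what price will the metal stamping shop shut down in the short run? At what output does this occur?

$20 per unit, at q = 2

Short-run supply begins at min AVC. From VC = 24q - 4q^2 + q^3, AVC = 24 - 4q + q^2.
dAVC/dq = -4 + 2q = 0 gives q = 2. min AVC = 24 - 4·2 + 2^2 = 20.
The firm shuts down for any P below $20.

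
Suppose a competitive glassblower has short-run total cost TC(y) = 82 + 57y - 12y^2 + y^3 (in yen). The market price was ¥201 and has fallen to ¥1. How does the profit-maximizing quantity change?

MC = 57 - 24y + 3y^2; the shutdown threshold is min AVC = ¥21 (at y = 6).
With P = ¥201 above the shutdown price, P = MC gives y = 12.
At P = ¥1 < min AVC = ¥21, price no longer covers variable cost at any output, so the firm shuts down: y = 0.

Output falls from 12 to 0 (the firm shuts down)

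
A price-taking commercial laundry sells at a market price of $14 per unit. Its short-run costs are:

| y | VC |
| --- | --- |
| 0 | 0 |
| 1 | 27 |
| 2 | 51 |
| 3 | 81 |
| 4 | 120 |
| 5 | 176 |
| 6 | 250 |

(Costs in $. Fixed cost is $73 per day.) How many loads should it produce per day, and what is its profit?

y = 0 (shut down); profit = -$73

Profit at each row (π = 14y − TC): y=0: -73; y=1: -86; y=2: -96; y=3: -112; y=4: -137; y=5: -179; y=6: -239.
Profit is highest at y = 0. Equivalently, the lowest AVC in the table is 51/2 ≈ $25.50 at y = 2, and P = $14 falls below it — price never covers variable cost, so the firm shuts down and loses only its fixed cost.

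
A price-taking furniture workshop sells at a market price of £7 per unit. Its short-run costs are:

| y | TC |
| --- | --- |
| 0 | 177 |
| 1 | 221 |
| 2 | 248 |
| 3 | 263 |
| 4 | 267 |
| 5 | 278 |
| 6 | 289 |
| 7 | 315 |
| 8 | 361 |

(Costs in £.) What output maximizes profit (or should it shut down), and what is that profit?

y = 0 (shut down); profit = -£177

Tabulate TR − TC: y=0: -177; y=1: -214; y=2: -234; y=3: -242; y=4: -239; y=5: -243; y=6: -247; y=7: -266; y=8: -305.
Profit is highest at y = 0. Equivalently, the lowest AVC in the table is 112/6 ≈ £18.67 at y = 6, and P = £7 falls below it — price never covers variable cost, so the firm shuts down and loses only its fixed cost.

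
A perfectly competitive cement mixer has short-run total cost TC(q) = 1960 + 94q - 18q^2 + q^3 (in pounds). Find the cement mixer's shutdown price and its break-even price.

Shutdown price = £13; break-even price = £178

Shutdown price = min AVC. AVC = 94 - 18q + q^2, with vertex at q = 9 and minimum £13.
ATC = 1960/q + 94 - 18q + q^2. Setting dATC/dq = −1960/q^2 − 18 + 2q = 0 gives q = 14 (since 2·14^3 − 18·14^2 = 1960).
min ATC = 1960/14 + 94 − 18·14 + 14^2 = £178. That is the break-even price.
Between these two prices the firm operates at a loss; above £178 it earns a profit.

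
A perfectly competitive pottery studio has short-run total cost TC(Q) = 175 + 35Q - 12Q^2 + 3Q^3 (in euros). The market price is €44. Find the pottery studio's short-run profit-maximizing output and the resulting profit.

AVC = 35 - 12Q + 3Q^2; min AVC = €23 at Q = 2. Since P = €44 ≥ min AVC, the firm produces.
MC = 35 - 24Q + 9Q^2. Setting P = MC and taking the root on the rising branch gives Q* = 3.
TR = 44·3 = 132. TC = 175 + 78 = 253. Profit = 132 − 253 = -€121.
By producing, the firm covers all variable cost plus €54 of fixed cost; shutting down would lose the full €175.

Profit = -€121 at Q = 3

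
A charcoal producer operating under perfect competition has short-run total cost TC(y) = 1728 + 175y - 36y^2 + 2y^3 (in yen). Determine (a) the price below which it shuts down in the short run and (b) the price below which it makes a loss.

Shutdown price = min AVC. AVC = 175 - 36y + 2y^2, with vertex at y = 9 and minimum ¥13.
ATC = 1728/y + 175 - 36y + 2y^2. Setting dATC/dy = −1728/y^2 − 36 + 4y = 0 gives y = 12 (since 4·12^3 − 36·12^2 = 1728).
min ATC = 1728/12 + 175 − 36·12 + 2·12^2 = ¥175. That is the break-even price.
Between these two prices the firm operates at a loss; above ¥175 it earns a profit.

Shutdown price = ¥13; break-even price = ¥175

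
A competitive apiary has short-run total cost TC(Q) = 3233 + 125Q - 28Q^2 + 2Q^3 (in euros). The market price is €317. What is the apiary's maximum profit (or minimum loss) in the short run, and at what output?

Profit = -€353 at Q = 12

AVC = 125 - 28Q + 2Q^2 has its minimum €27 at Q = 7; price €317 clears that bar, so the firm operates.
With MC = 125 - 56Q + 6Q^2, P = MC on the upward-sloping part at Q* = 12.
TR = 317·12 = 3804. TC = 3233 + 924 = 4157. Profit = 3804 − 4157 = -€353.
That loss of €353 beats the €3233 the firm would lose by shutting down; producing recovers €2880 of fixed cost.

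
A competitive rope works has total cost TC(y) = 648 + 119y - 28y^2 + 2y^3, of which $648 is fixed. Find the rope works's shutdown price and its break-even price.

Shutdown price = $21; break-even price = $101

AVC = 119 - 28y + 2y^2; minimized at y = 7, giving min AVC = $21. That is the shutdown price.
ATC = 648/y + 119 - 28y + 2y^2. Setting dATC/dy = −648/y^2 − 28 + 4y = 0 gives y = 9 (since 4·9^3 − 28·9^2 = 648).
min ATC = 648/9 + 119 − 28·9 + 2·9^2 = $101. That is the break-even price.
For $21 ≤ P < $101 the firm produces at a loss; below $21 it shuts down.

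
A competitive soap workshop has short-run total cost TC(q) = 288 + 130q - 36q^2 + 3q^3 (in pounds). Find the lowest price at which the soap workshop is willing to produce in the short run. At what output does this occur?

The shutdown price is the minimum of AVC. VC = 130q - 36q^2 + 3q^3, so AVC = 130 - 36q + 3q^2.
At the minimum of AVC, MC = AVC. MC = 130 - 72q + 9q^2; setting MC = AVC gives 6q^2 - 36q = 0, so q = 6. min AVC = 22.
The firm shuts down for any P below £22.

£22 per unit, at q = 6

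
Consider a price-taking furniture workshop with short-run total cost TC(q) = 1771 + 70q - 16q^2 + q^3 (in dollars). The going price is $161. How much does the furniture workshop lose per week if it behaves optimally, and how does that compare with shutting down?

AVC = 70 - 16q + q^2 has its minimum $6 at q = 8; price $161 clears that bar, so the firm operates.
With MC = 70 - 32q + 3q^2, P = MC on the upward-sloping part at q* = 13.
TR = 161·13 = 2093. TC = 1771 + 403 = 2174. Profit = 2093 − 2174 = -$81.
Shutting down would mean losing the fixed cost of $1771, so operating at a loss of $81 is better by $1690.

Profit = -$81 at q = 13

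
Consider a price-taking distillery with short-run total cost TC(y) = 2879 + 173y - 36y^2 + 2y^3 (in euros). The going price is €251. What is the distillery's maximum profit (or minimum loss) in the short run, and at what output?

Profit = -€175 at y = 13

AVC = 173 - 36y + 2y^2 has its minimum €11 at y = 9; price €251 clears that bar, so the firm operates.
MC = 173 - 72y + 6y^2. Setting P = MC and taking the root on the rising branch gives y* = 13.
TR = 251·13 = 3263. TC = 2879 + 559 = 3438. Profit = 3263 − 3438 = -€175.
By producing, the firm covers all variable cost plus €2704 of fixed cost; shutting down would lose the full €2879.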